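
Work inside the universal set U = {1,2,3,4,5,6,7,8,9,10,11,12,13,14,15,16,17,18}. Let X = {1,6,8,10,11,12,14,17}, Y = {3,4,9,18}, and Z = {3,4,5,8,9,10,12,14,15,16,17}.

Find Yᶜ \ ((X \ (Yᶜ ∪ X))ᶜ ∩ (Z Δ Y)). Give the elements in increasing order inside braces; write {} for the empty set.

{1,2,6,7,11,13}

Yᶜ = {1,2,5,6,7,8,10,11,12,13,14,15,16,17}
Yᶜ ∪ X = {1,2,5,6,7,8,10,11,12,13,14,15,16,17}
X \ (Yᶜ ∪ X) = {}
(X \ (Yᶜ ∪ X))ᶜ = {1,2,3,4,5,6,7,8,9,10,11,12,13,14,15,16,17,18}
Z Δ Y = {5,8,10,12,14,15,16,17,18}
(X \ (Yᶜ ∪ X))ᶜ ∩ (Z Δ Y) = {5,8,10,12,14,15,16,17,18}
Yᶜ \ ((X \ (Yᶜ ∪ X))ᶜ ∩ (Z Δ Y)) = {1,2,6,7,11,13}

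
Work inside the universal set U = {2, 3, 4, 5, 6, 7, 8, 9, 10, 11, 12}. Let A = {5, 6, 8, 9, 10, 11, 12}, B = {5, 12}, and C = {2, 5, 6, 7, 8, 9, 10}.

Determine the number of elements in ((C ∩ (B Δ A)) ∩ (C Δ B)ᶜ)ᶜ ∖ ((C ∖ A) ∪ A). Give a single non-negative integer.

2

B Δ A = {6, 8, 9, 10, 11}
C ∩ (B Δ A) = {6, 8, 9, 10}
C Δ B = {2, 6, 7, 8, 9, 10, 12}
(C Δ B)ᶜ = {3, 4, 5, 11}
(C ∩ (B Δ A)) ∩ (C Δ B)ᶜ = {}
((C ∩ (B Δ A)) ∩ (C Δ B)ᶜ)ᶜ = {2, 3, 4, 5, 6, 7, 8, 9, 10, 11, 12}
C ∖ A = {2, 7}
(C ∖ A) ∪ A = {2, 5, 6, 7, 8, 9, 10, 11, 12}
((C ∩ (B Δ A)) ∩ (C Δ B)ᶜ)ᶜ ∖ ((C ∖ A) ∪ A) = {3, 4}
|((C ∩ (B Δ A)) ∩ (C Δ B)ᶜ)ᶜ ∖ ((C ∖ A) ∪ A)| = 2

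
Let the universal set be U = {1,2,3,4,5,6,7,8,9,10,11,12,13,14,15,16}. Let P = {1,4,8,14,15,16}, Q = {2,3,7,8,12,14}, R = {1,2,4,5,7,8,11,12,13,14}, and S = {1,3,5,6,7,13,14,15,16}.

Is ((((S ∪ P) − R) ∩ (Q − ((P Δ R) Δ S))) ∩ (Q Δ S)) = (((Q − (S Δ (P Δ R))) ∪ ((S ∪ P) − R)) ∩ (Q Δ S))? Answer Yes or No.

No

S ∪ P = {1,3,4,5,6,7,8,13,14,15,16}
(S ∪ P) − R = {3,6,15,16}
P Δ R = {2,5,7,11,12,13,15,16}
(P Δ R) Δ S = {1,2,3,6,11,12,14}
Q − ((P Δ R) Δ S) = {7,8}
((S ∪ P) − R) ∩ (Q − ((P Δ R) Δ S)) = {}
Q Δ S = {1,2,5,6,8,12,13,15,16}
(((S ∪ P) − R) ∩ (Q − ((P Δ R) Δ S))) ∩ (Q Δ S) = {}
S Δ (P Δ R) = {1,2,3,6,11,12,14}
Q − (S Δ (P Δ R)) = {7,8}
(Q − (S Δ (P Δ R))) ∪ ((S ∪ P) − R) = {3,6,7,8,15,16}
((Q − (S Δ (P Δ R))) ∪ ((S ∪ P) − R)) ∩ (Q Δ S) = {6,8,15,16}
6 ∈ ((Q − (S Δ (P Δ R))) ∪ ((S ∪ P) − R)) ∩ (Q Δ S) but 6 ∉ (((S ∪ P) − R) ∩ (Q − ((P Δ R) Δ S))) ∩ (Q Δ S), so they differ.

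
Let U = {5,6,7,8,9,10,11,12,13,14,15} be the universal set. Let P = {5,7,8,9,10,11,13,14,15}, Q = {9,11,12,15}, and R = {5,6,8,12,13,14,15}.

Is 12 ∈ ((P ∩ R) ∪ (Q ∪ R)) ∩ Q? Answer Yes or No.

Yes

12 ∉ P and 12 ∈ R, so 12 ∉ P ∩ R
12 ∈ Q and 12 ∈ R, so 12 ∈ Q ∪ R
12 ∉ (P ∩ R) and 12 ∈ (Q ∪ R), so 12 ∈ (P ∩ R) ∪ (Q ∪ R)
12 ∈ ((P ∩ R) ∪ (Q ∪ R)) and 12 ∈ Q, so 12 ∈ ((P ∩ R) ∪ (Q ∪ R)) ∩ Q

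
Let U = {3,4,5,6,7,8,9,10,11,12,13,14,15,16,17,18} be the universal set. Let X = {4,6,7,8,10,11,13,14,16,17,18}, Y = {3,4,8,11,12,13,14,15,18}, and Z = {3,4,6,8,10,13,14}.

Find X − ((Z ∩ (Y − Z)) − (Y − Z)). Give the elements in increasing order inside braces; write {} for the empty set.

{4,6,7,8,10,11,13,14,16,17,18}

Y − Z = {11,12,15,18}
Z ∩ (Y − Z) = {}
(Z ∩ (Y − Z)) − (Y − Z) = {}
X − ((Z ∩ (Y − Z)) − (Y − Z)) = {4,6,7,8,10,11,13,14,16,17,18}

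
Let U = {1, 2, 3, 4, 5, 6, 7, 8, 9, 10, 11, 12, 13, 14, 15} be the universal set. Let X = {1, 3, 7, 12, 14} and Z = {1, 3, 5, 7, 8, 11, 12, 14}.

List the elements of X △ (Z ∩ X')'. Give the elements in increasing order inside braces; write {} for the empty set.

X' = {2, 4, 5, 6, 8, 9, 10, 11, 13, 15}
Z ∩ X' = {5, 8, 11}
(Z ∩ X')' = {1, 2, 3, 4, 6, 7, 9, 10, 12, 13, 14, 15}
X △ (Z ∩ X')' = {2, 4, 6, 9, 10, 13, 15}

{2, 4, 6, 9, 10, 13, 15}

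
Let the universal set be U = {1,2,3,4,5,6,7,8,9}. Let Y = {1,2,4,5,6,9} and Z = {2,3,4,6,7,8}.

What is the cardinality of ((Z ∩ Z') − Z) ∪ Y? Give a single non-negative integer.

6

Z' = {1,5,9}
Z ∩ Z' = {}
(Z ∩ Z') − Z = {}
((Z ∩ Z') − Z) ∪ Y = {1,2,4,5,6,9}
|((Z ∩ Z') − Z) ∪ Y| = 6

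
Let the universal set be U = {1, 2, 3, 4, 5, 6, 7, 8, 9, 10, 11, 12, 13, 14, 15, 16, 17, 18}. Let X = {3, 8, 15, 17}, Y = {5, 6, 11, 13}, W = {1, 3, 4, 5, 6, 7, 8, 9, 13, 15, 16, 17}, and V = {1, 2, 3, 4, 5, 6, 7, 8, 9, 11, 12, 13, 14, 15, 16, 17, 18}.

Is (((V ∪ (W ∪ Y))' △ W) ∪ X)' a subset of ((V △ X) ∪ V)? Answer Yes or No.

W ∪ Y = {1, 3, 4, 5, 6, 7, 8, 9, 11, 13, 15, 16, 17}
V ∪ (W ∪ Y) = {1, 2, 3, 4, 5, 6, 7, 8, 9, 11, 12, 13, 14, 15, 16, 17, 18}
(V ∪ (W ∪ Y))' = {10}
(V ∪ (W ∪ Y))' △ W = {1, 3, 4, 5, 6, 7, 8, 9, 10, 13, 15, 16, 17}
((V ∪ (W ∪ Y))' △ W) ∪ X = {1, 3, 4, 5, 6, 7, 8, 9, 10, 13, 15, 16, 17}
(((V ∪ (W ∪ Y))' △ W) ∪ X)' = {2, 11, 12, 14, 18}
V △ X = {1, 2, 4, 5, 6, 7, 9, 11, 12, 13, 14, 16, 18}
(V △ X) ∪ V = {1, 2, 3, 4, 5, 6, 7, 8, 9, 11, 12, 13, 14, 15, 16, 17, 18}
Every element of {2, 11, 12, 14, 18} is in {1, 2, 3, 4, 5, 6, 7, 8, 9, 11, 12, 13, 14, 15, 16, 17, 18}, so (((V ∪ (W ∪ Y))' △ W) ∪ X)' ⊆ (V △ X) ∪ V.

Yes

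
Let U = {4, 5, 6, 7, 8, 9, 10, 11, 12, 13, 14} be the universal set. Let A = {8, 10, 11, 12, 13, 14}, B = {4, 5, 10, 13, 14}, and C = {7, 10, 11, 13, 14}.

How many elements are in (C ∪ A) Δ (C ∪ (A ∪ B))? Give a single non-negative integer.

C ∪ A = {7, 8, 10, 11, 12, 13, 14}
A ∪ B = {4, 5, 8, 10, 11, 12, 13, 14}
C ∪ (A ∪ B) = {4, 5, 7, 8, 10, 11, 12, 13, 14}
(C ∪ A) Δ (C ∪ (A ∪ B)) = {4, 5}
|(C ∪ A) Δ (C ∪ (A ∪ B))| = 2

2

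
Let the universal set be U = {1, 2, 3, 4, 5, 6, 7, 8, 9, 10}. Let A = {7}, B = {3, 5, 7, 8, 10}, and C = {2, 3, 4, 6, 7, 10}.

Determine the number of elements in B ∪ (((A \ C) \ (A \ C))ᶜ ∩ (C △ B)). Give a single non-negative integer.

8

A \ C = {}
(A \ C) \ (A \ C) = {}
((A \ C) \ (A \ C))ᶜ = {1, 2, 3, 4, 5, 6, 7, 8, 9, 10}
C △ B = {2, 4, 5, 6, 8}
((A \ C) \ (A \ C))ᶜ ∩ (C △ B) = {2, 4, 5, 6, 8}
B ∪ (((A \ C) \ (A \ C))ᶜ ∩ (C △ B)) = {2, 3, 4, 5, 6, 7, 8, 10}
|B ∪ (((A \ C) \ (A \ C))ᶜ ∩ (C △ B))| = 8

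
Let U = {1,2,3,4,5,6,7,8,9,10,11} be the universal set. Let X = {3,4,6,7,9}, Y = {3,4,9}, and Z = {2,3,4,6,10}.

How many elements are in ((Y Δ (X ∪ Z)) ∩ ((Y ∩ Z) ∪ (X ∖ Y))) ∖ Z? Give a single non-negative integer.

1

X ∪ Z = {2,3,4,6,7,9,10}
Y Δ (X ∪ Z) = {2,6,7,10}
Y ∩ Z = {3,4}
X ∖ Y = {6,7}
(Y ∩ Z) ∪ (X ∖ Y) = {3,4,6,7}
(Y Δ (X ∪ Z)) ∩ ((Y ∩ Z) ∪ (X ∖ Y)) = {6,7}
((Y Δ (X ∪ Z)) ∩ ((Y ∩ Z) ∪ (X ∖ Y))) ∖ Z = {7}
|((Y Δ (X ∪ Z)) ∩ ((Y ∩ Z) ∪ (X ∖ Y))) ∖ Z| = 1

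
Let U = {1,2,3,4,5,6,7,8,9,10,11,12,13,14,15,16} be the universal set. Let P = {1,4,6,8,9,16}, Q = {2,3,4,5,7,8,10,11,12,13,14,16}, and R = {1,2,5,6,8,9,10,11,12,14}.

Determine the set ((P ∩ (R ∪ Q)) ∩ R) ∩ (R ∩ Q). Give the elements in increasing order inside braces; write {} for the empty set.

{8}

R ∪ Q = {1,2,3,4,5,6,7,8,9,10,11,12,13,14,16}
P ∩ (R ∪ Q) = {1,4,6,8,9,16}
(P ∩ (R ∪ Q)) ∩ R = {1,6,8,9}
R ∩ Q = {2,5,8,10,11,12,14}
((P ∩ (R ∪ Q)) ∩ R) ∩ (R ∩ Q) = {8}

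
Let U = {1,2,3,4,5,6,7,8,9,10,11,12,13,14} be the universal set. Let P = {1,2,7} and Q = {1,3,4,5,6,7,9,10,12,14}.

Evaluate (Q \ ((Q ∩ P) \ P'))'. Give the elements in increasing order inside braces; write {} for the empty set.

{1,2,7,8,11,13}

Q ∩ P = {1,7}
P' = {3,4,5,6,8,9,10,11,12,13,14}
(Q ∩ P) \ P' = {1,7}
Q \ ((Q ∩ P) \ P') = {3,4,5,6,9,10,12,14}
(Q \ ((Q ∩ P) \ P'))' = {1,2,7,8,11,13}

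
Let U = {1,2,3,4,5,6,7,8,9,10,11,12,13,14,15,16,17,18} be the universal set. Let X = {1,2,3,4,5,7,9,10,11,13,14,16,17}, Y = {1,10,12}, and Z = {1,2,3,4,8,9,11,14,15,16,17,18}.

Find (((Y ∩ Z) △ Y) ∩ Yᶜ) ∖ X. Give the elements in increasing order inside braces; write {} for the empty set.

Y ∩ Z = {1}
(Y ∩ Z) △ Y = {10,12}
Yᶜ = {2,3,4,5,6,7,8,9,11,13,14,15,16,17,18}
((Y ∩ Z) △ Y) ∩ Yᶜ = {}
(((Y ∩ Z) △ Y) ∩ Yᶜ) ∖ X = {}

{}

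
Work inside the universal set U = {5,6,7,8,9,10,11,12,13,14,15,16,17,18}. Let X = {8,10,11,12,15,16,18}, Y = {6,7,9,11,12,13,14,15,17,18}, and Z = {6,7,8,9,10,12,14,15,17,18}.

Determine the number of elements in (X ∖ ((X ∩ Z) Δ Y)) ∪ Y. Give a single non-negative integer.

X ∩ Z = {8,10,12,15,18}
(X ∩ Z) Δ Y = {6,7,8,9,10,11,13,14,17}
X ∖ ((X ∩ Z) Δ Y) = {12,15,16,18}
(X ∖ ((X ∩ Z) Δ Y)) ∪ Y = {6,7,9,11,12,13,14,15,16,17,18}
|(X ∖ ((X ∩ Z) Δ Y)) ∪ Y| = 11

11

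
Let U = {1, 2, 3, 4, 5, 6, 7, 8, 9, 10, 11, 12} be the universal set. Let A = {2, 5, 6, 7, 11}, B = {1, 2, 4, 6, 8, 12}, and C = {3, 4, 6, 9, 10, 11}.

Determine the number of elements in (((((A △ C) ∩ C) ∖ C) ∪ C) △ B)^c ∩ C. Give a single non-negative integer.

A △ C = {2, 3, 4, 5, 7, 9, 10}
(A △ C) ∩ C = {3, 4, 9, 10}
((A △ C) ∩ C) ∖ C = {}
(((A △ C) ∩ C) ∖ C) ∪ C = {3, 4, 6, 9, 10, 11}
((((A △ C) ∩ C) ∖ C) ∪ C) △ B = {1, 2, 3, 8, 9, 10, 11, 12}
(((((A △ C) ∩ C) ∖ C) ∪ C) △ B)^c = {4, 5, 6, 7}
(((((A △ C) ∩ C) ∖ C) ∪ C) △ B)^c ∩ C = {4, 6}
|(((((A △ C) ∩ C) ∖ C) ∪ C) △ B)^c ∩ C| = 2

2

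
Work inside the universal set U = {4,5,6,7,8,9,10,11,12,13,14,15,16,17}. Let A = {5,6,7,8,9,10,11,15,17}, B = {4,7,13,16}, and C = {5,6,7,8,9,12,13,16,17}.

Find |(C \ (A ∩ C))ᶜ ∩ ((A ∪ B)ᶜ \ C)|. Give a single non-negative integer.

A ∩ C = {5,6,7,8,9,17}
C \ (A ∩ C) = {12,13,16}
(C \ (A ∩ C))ᶜ = {4,5,6,7,8,9,10,11,14,15,17}
A ∪ B = {4,5,6,7,8,9,10,11,13,15,16,17}
(A ∪ B)ᶜ = {12,14}
(A ∪ B)ᶜ \ C = {14}
(C \ (A ∩ C))ᶜ ∩ ((A ∪ B)ᶜ \ C) = {14}
|(C \ (A ∩ C))ᶜ ∩ ((A ∪ B)ᶜ \ C)| = 1

1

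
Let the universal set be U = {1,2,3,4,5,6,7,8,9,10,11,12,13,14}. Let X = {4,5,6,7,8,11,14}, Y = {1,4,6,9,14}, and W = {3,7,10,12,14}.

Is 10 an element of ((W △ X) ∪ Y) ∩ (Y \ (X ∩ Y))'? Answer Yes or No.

Yes

10 ∈ W and 10 ∉ X, so 10 ∈ W △ X
10 ∈ (W △ X) and 10 ∉ Y, so 10 ∈ (W △ X) ∪ Y
10 ∉ X and 10 ∉ Y, so 10 ∉ X ∩ Y
10 ∉ Y and 10 ∉ (X ∩ Y), so 10 ∉ Y \ (X ∩ Y)
10 ∈ (Y \ (X ∩ Y))' since 10 ∉ (Y \ (X ∩ Y))
10 ∈ ((W △ X) ∪ Y) and 10 ∈ (Y \ (X ∩ Y))', so 10 ∈ ((W △ X) ∪ Y) ∩ (Y \ (X ∩ Y))'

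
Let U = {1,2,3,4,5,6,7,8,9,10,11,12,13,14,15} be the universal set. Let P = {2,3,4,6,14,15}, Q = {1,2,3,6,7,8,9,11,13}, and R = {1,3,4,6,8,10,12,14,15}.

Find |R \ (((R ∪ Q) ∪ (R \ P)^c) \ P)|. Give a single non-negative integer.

R ∪ Q = {1,2,3,4,6,7,8,9,10,11,12,13,14,15}
R \ P = {1,8,10,12}
(R \ P)^c = {2,3,4,5,6,7,9,11,13,14,15}
(R ∪ Q) ∪ (R \ P)^c = {1,2,3,4,5,6,7,8,9,10,11,12,13,14,15}
((R ∪ Q) ∪ (R \ P)^c) \ P = {1,5,7,8,9,10,11,12,13}
R \ (((R ∪ Q) ∪ (R \ P)^c) \ P) = {3,4,6,14,15}
|R \ (((R ∪ Q) ∪ (R \ P)^c) \ P)| = 5

5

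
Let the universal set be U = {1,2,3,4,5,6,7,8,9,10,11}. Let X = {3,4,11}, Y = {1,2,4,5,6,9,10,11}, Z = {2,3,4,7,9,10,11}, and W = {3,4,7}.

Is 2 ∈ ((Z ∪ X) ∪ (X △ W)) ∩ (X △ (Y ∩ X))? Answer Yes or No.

No

2 ∈ Z and 2 ∉ X, so 2 ∈ Z ∪ X
2 ∉ X and 2 ∉ W, so 2 ∉ X △ W
2 ∈ (Z ∪ X) and 2 ∉ (X △ W), so 2 ∈ (Z ∪ X) ∪ (X △ W)
2 ∈ Y and 2 ∉ X, so 2 ∉ Y ∩ X
2 ∉ X and 2 ∉ (Y ∩ X), so 2 ∉ X △ (Y ∩ X)
2 ∈ ((Z ∪ X) ∪ (X △ W)) and 2 ∉ (X △ (Y ∩ X)), so 2 ∉ ((Z ∪ X) ∪ (X △ W)) ∩ (X △ (Y ∩ X))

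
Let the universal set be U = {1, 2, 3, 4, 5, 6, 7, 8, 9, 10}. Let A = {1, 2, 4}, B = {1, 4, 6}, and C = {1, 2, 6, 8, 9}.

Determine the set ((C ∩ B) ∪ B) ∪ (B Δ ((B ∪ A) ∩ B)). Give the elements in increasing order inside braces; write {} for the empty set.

{1, 4, 6}

C ∩ B = {1, 6}
(C ∩ B) ∪ B = {1, 4, 6}
B ∪ A = {1, 2, 4, 6}
(B ∪ A) ∩ B = {1, 4, 6}
B Δ ((B ∪ A) ∩ B) = {}
((C ∩ B) ∪ B) ∪ (B Δ ((B ∪ A) ∩ B)) = {1, 4, 6}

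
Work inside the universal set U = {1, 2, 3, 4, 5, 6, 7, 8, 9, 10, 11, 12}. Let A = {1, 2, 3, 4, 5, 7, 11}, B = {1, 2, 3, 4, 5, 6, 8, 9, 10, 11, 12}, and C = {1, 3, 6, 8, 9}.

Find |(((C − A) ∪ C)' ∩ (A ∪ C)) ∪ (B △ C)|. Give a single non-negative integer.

7

C − A = {6, 8, 9}
(C − A) ∪ C = {1, 3, 6, 8, 9}
((C − A) ∪ C)' = {2, 4, 5, 7, 10, 11, 12}
A ∪ C = {1, 2, 3, 4, 5, 6, 7, 8, 9, 11}
((C − A) ∪ C)' ∩ (A ∪ C) = {2, 4, 5, 7, 11}
B △ C = {2, 4, 5, 10, 11, 12}
(((C − A) ∪ C)' ∩ (A ∪ C)) ∪ (B △ C) = {2, 4, 5, 7, 10, 11, 12}
|(((C − A) ∪ C)' ∩ (A ∪ C)) ∪ (B △ C)| = 7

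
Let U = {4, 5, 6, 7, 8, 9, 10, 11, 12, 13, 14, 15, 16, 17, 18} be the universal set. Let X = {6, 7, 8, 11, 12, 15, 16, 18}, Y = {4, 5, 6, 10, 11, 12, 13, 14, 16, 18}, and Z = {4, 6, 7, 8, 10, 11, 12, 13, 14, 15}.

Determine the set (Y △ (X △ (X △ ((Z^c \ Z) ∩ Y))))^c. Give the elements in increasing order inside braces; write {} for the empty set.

Z^c = {5, 9, 16, 17, 18}
Z^c \ Z = {5, 9, 16, 17, 18}
(Z^c \ Z) ∩ Y = {5, 16, 18}
X △ ((Z^c \ Z) ∩ Y) = {5, 6, 7, 8, 11, 12, 15}
X △ (X △ ((Z^c \ Z) ∩ Y)) = {5, 16, 18}
Y △ (X △ (X △ ((Z^c \ Z) ∩ Y))) = {4, 6, 10, 11, 12, 13, 14}
(Y △ (X △ (X △ ((Z^c \ Z) ∩ Y))))^c = {5, 7, 8, 9, 15, 16, 17, 18}

{5, 7, 8, 9, 15, 16, 17, 18}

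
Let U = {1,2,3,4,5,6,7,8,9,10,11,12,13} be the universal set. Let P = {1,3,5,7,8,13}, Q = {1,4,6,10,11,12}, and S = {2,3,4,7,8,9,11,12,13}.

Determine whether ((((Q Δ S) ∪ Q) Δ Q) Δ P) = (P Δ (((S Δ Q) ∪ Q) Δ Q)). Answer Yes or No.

Q Δ S = {1,2,3,6,7,8,9,10,13}
(Q Δ S) ∪ Q = {1,2,3,4,6,7,8,9,10,11,12,13}
((Q Δ S) ∪ Q) Δ Q = {2,3,7,8,9,13}
(((Q Δ S) ∪ Q) Δ Q) Δ P = {1,2,5,9}
S Δ Q = {1,2,3,6,7,8,9,10,13}
(S Δ Q) ∪ Q = {1,2,3,4,6,7,8,9,10,11,12,13}
((S Δ Q) ∪ Q) Δ Q = {2,3,7,8,9,13}
P Δ (((S Δ Q) ∪ Q) Δ Q) = {1,2,5,9}
Both equal {1,2,5,9}, so (((Q Δ S) ∪ Q) Δ Q) Δ P = P Δ (((S Δ Q) ∪ Q) Δ Q).

Yes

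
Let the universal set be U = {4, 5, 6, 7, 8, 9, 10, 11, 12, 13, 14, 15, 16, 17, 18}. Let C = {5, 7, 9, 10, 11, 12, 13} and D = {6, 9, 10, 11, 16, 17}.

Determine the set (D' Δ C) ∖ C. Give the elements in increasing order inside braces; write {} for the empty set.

D' = {4, 5, 7, 8, 12, 13, 14, 15, 18}
D' Δ C = {4, 8, 9, 10, 11, 14, 15, 18}
(D' Δ C) ∖ C = {4, 8, 14, 15, 18}

{4, 8, 14, 15, 18}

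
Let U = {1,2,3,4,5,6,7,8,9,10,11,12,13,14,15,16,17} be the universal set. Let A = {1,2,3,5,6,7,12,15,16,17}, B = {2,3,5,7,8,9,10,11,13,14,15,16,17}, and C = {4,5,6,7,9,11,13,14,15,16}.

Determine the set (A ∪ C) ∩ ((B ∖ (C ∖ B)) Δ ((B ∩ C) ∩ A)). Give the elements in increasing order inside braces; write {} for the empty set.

{2,3,9,11,13,14,17}

A ∪ C = {1,2,3,4,5,6,7,9,11,12,13,14,15,16,17}
C ∖ B = {4,6}
B ∖ (C ∖ B) = {2,3,5,7,8,9,10,11,13,14,15,16,17}
B ∩ C = {5,7,9,11,13,14,15,16}
(B ∩ C) ∩ A = {5,7,15,16}
(B ∖ (C ∖ B)) Δ ((B ∩ C) ∩ A) = {2,3,8,9,10,11,13,14,17}
(A ∪ C) ∩ ((B ∖ (C ∖ B)) Δ ((B ∩ C) ∩ A)) = {2,3,9,11,13,14,17}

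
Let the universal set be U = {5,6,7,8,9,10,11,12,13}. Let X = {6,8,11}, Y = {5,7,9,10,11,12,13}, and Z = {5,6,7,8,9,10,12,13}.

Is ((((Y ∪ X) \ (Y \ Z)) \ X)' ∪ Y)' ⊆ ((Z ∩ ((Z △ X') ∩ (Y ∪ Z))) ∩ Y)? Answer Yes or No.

Yes

Y ∪ X = {5,6,7,8,9,10,11,12,13}
Y \ Z = {11}
(Y ∪ X) \ (Y \ Z) = {5,6,7,8,9,10,12,13}
((Y ∪ X) \ (Y \ Z)) \ X = {5,7,9,10,12,13}
(((Y ∪ X) \ (Y \ Z)) \ X)' = {6,8,11}
(((Y ∪ X) \ (Y \ Z)) \ X)' ∪ Y = {5,6,7,8,9,10,11,12,13}
((((Y ∪ X) \ (Y \ Z)) \ X)' ∪ Y)' = {}
X' = {5,7,9,10,12,13}
Z △ X' = {6,8}
Y ∪ Z = {5,6,7,8,9,10,11,12,13}
(Z △ X') ∩ (Y ∪ Z) = {6,8}
Z ∩ ((Z △ X') ∩ (Y ∪ Z)) = {6,8}
(Z ∩ ((Z △ X') ∩ (Y ∪ Z))) ∩ Y = {}
Every element of {} is in {}, so ((((Y ∪ X) \ (Y \ Z)) \ X)' ∪ Y)' ⊆ (Z ∩ ((Z △ X') ∩ (Y ∪ Z))) ∩ Y.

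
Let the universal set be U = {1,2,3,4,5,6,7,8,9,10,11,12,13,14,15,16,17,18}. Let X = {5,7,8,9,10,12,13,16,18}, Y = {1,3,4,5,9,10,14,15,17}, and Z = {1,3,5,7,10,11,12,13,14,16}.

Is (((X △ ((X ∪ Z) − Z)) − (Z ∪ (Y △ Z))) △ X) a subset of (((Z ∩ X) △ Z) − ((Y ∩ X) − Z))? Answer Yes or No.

No

X ∪ Z = {1,3,5,7,8,9,10,11,12,13,14,16,18}
(X ∪ Z) − Z = {8,9,18}
X △ ((X ∪ Z) − Z) = {5,7,10,12,13,16}
Y △ Z = {4,7,9,11,12,13,15,16,17}
Z ∪ (Y △ Z) = {1,3,4,5,7,9,10,11,12,13,14,15,16,17}
(X △ ((X ∪ Z) − Z)) − (Z ∪ (Y △ Z)) = {}
((X △ ((X ∪ Z) − Z)) − (Z ∪ (Y △ Z))) △ X = {5,7,8,9,10,12,13,16,18}
Z ∩ X = {5,7,10,12,13,16}
(Z ∩ X) △ Z = {1,3,11,14}
Y ∩ X = {5,9,10}
(Y ∩ X) − Z = {9}
((Z ∩ X) △ Z) − ((Y ∩ X) − Z) = {1,3,11,14}
5 ∈ ((X △ ((X ∪ Z) − Z)) − (Z ∪ (Y △ Z))) △ X but 5 ∉ ((Z ∩ X) △ Z) − ((Y ∩ X) − Z), so the inclusion fails.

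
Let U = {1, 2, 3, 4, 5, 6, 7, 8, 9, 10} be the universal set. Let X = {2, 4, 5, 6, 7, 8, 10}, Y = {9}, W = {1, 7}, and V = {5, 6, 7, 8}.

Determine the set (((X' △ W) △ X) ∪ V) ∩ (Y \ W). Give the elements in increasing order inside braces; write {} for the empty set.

{9}

X' = {1, 3, 9}
X' △ W = {3, 7, 9}
(X' △ W) △ X = {2, 3, 4, 5, 6, 8, 9, 10}
((X' △ W) △ X) ∪ V = {2, 3, 4, 5, 6, 7, 8, 9, 10}
Y \ W = {9}
(((X' △ W) △ X) ∪ V) ∩ (Y \ W) = {9}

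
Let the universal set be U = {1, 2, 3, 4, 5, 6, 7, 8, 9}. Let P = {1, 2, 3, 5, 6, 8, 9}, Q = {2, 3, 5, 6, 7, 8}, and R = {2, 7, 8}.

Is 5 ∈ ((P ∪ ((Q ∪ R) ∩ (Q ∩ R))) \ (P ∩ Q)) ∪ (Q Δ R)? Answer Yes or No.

Yes

5 ∈ Q and 5 ∉ R, so 5 ∈ Q ∪ R
5 ∈ Q and 5 ∉ R, so 5 ∉ Q ∩ R
5 ∈ (Q ∪ R) and 5 ∉ (Q ∩ R), so 5 ∉ (Q ∪ R) ∩ (Q ∩ R)
5 ∈ P and 5 ∉ ((Q ∪ R) ∩ (Q ∩ R)), so 5 ∈ P ∪ ((Q ∪ R) ∩ (Q ∩ R))
5 ∈ P and 5 ∈ Q, so 5 ∈ P ∩ Q
5 ∈ (P ∪ ((Q ∪ R) ∩ (Q ∩ R))) and 5 ∈ (P ∩ Q), so 5 ∉ (P ∪ ((Q ∪ R) ∩ (Q ∩ R))) \ (P ∩ Q)
5 ∈ Q and 5 ∉ R, so 5 ∈ Q Δ R
5 ∉ ((P ∪ ((Q ∪ R) ∩ (Q ∩ R))) \ (P ∩ Q)) and 5 ∈ (Q Δ R), so 5 ∈ ((P ∪ ((Q ∪ R) ∩ (Q ∩ R))) \ (P ∩ Q)) ∪ (Q Δ R)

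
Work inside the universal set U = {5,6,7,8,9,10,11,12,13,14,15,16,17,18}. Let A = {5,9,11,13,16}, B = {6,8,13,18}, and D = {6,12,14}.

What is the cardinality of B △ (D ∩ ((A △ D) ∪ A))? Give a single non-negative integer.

A △ D = {5,6,9,11,12,13,14,16}
(A △ D) ∪ A = {5,6,9,11,12,13,14,16}
D ∩ ((A △ D) ∪ A) = {6,12,14}
B △ (D ∩ ((A △ D) ∪ A)) = {8,12,13,14,18}
|B △ (D ∩ ((A △ D) ∪ A))| = 5

5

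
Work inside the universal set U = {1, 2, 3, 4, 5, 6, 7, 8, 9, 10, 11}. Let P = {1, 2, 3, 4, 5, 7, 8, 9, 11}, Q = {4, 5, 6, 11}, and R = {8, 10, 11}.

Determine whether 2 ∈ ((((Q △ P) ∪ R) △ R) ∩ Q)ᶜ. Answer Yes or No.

Yes

2 ∉ Q and 2 ∈ P, so 2 ∈ Q △ P
2 ∈ (Q △ P) and 2 ∉ R, so 2 ∈ (Q △ P) ∪ R
2 ∈ ((Q △ P) ∪ R) and 2 ∉ R, so 2 ∈ ((Q △ P) ∪ R) △ R
2 ∈ (((Q △ P) ∪ R) △ R) and 2 ∉ Q, so 2 ∉ (((Q △ P) ∪ R) △ R) ∩ Q
2 ∈ ((((Q △ P) ∪ R) △ R) ∩ Q)ᶜ since 2 ∉ ((((Q △ P) ∪ R) △ R) ∩ Q)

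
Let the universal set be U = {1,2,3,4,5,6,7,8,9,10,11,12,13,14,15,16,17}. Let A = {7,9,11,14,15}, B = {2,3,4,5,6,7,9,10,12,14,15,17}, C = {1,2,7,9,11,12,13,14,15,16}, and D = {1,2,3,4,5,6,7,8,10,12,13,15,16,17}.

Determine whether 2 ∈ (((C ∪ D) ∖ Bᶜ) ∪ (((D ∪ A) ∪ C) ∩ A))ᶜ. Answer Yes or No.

No

2 ∈ C and 2 ∈ D, so 2 ∈ C ∪ D
2 ∈ B, so 2 ∉ Bᶜ
2 ∈ (C ∪ D) and 2 ∉ Bᶜ, so 2 ∈ (C ∪ D) ∖ Bᶜ
2 ∈ D and 2 ∉ A, so 2 ∈ D ∪ A
2 ∈ (D ∪ A) and 2 ∈ C, so 2 ∈ (D ∪ A) ∪ C
2 ∈ ((D ∪ A) ∪ C) and 2 ∉ A, so 2 ∉ ((D ∪ A) ∪ C) ∩ A
2 ∈ ((C ∪ D) ∖ Bᶜ) and 2 ∉ (((D ∪ A) ∪ C) ∩ A), so 2 ∈ ((C ∪ D) ∖ Bᶜ) ∪ (((D ∪ A) ∪ C) ∩ A)
2 ∉ (((C ∪ D) ∖ Bᶜ) ∪ (((D ∪ A) ∪ C) ∩ A))ᶜ since 2 ∈ (((C ∪ D) ∖ Bᶜ) ∪ (((D ∪ A) ∪ C) ∩ A))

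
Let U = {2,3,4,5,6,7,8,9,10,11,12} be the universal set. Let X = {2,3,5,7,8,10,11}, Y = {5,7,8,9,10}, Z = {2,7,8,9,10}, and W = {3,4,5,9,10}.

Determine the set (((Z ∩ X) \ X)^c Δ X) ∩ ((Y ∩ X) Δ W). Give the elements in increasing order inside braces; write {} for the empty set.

Z ∩ X = {2,7,8,10}
(Z ∩ X) \ X = {}
((Z ∩ X) \ X)^c = {2,3,4,5,6,7,8,9,10,11,12}
((Z ∩ X) \ X)^c Δ X = {4,6,9,12}
Y ∩ X = {5,7,8,10}
(Y ∩ X) Δ W = {3,4,7,8,9}
(((Z ∩ X) \ X)^c Δ X) ∩ ((Y ∩ X) Δ W) = {4,9}

{4,9}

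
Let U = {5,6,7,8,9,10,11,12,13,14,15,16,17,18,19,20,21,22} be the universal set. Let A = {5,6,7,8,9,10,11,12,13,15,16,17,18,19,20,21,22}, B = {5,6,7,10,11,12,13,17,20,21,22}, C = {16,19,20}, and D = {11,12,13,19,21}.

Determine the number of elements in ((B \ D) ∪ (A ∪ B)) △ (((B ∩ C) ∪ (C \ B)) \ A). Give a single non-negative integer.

B \ D = {5,6,7,10,17,20,22}
A ∪ B = {5,6,7,8,9,10,11,12,13,15,16,17,18,19,20,21,22}
(B \ D) ∪ (A ∪ B) = {5,6,7,8,9,10,11,12,13,15,16,17,18,19,20,21,22}
B ∩ C = {20}
C \ B = {16,19}
(B ∩ C) ∪ (C \ B) = {16,19,20}
((B ∩ C) ∪ (C \ B)) \ A = {}
((B \ D) ∪ (A ∪ B)) △ (((B ∩ C) ∪ (C \ B)) \ A) = {5,6,7,8,9,10,11,12,13,15,16,17,18,19,20,21,22}
|((B \ D) ∪ (A ∪ B)) △ (((B ∩ C) ∪ (C \ B)) \ A)| = 17

17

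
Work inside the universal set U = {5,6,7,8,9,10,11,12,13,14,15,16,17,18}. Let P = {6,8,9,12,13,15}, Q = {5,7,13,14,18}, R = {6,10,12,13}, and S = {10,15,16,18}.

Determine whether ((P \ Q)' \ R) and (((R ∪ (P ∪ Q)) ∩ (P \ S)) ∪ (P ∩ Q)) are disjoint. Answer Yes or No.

Yes

P \ Q = {6,8,9,12,15}
(P \ Q)' = {5,7,10,11,13,14,16,17,18}
(P \ Q)' \ R = {5,7,11,14,16,17,18}
P ∪ Q = {5,6,7,8,9,12,13,14,15,18}
R ∪ (P ∪ Q) = {5,6,7,8,9,10,12,13,14,15,18}
P \ S = {6,8,9,12,13}
(R ∪ (P ∪ Q)) ∩ (P \ S) = {6,8,9,12,13}
P ∩ Q = {13}
((R ∪ (P ∪ Q)) ∩ (P \ S)) ∪ (P ∩ Q) = {6,8,9,12,13}
{5,7,11,14,16,17,18} and {6,8,9,12,13} share no elements.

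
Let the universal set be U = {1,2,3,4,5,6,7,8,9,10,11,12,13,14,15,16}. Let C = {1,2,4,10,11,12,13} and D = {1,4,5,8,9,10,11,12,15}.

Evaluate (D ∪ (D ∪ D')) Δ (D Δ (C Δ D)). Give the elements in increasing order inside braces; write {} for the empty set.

{3,5,6,7,8,9,14,15,16}

D' = {2,3,6,7,13,14,16}
D ∪ D' = {1,2,3,4,5,6,7,8,9,10,11,12,13,14,15,16}
D ∪ (D ∪ D') = {1,2,3,4,5,6,7,8,9,10,11,12,13,14,15,16}
C Δ D = {2,5,8,9,13,15}
D Δ (C Δ D) = {1,2,4,10,11,12,13}
(D ∪ (D ∪ D')) Δ (D Δ (C Δ D)) = {3,5,6,7,8,9,14,15,16}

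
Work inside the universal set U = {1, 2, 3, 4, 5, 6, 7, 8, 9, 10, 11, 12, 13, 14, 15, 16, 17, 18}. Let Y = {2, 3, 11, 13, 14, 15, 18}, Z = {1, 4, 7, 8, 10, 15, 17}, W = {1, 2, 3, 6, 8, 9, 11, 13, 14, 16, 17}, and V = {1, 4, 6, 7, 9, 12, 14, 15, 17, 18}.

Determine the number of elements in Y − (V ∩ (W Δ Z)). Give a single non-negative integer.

W Δ Z = {2, 3, 4, 6, 7, 9, 10, 11, 13, 14, 15, 16}
V ∩ (W Δ Z) = {4, 6, 7, 9, 14, 15}
Y − (V ∩ (W Δ Z)) = {2, 3, 11, 13, 18}
|Y − (V ∩ (W Δ Z))| = 5

5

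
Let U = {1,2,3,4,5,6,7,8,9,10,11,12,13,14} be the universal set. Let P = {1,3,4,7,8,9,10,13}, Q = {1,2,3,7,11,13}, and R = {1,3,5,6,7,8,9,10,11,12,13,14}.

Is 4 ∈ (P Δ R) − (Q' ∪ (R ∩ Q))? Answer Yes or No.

4 ∈ P and 4 ∉ R, so 4 ∈ P Δ R
4 ∉ Q, so 4 ∈ Q'
4 ∉ R and 4 ∉ Q, so 4 ∉ R ∩ Q
4 ∈ Q' and 4 ∉ (R ∩ Q), so 4 ∈ Q' ∪ (R ∩ Q)
4 ∈ (P Δ R) and 4 ∈ (Q' ∪ (R ∩ Q)), so 4 ∉ (P Δ R) − (Q' ∪ (R ∩ Q))

No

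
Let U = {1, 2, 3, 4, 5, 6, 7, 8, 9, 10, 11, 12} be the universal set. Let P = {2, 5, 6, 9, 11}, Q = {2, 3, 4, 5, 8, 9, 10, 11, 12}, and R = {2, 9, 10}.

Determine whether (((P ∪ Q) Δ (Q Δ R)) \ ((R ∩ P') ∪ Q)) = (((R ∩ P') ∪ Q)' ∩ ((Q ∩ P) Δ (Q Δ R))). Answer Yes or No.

No

P ∪ Q = {2, 3, 4, 5, 6, 8, 9, 10, 11, 12}
Q Δ R = {3, 4, 5, 8, 11, 12}
(P ∪ Q) Δ (Q Δ R) = {2, 6, 9, 10}
P' = {1, 3, 4, 7, 8, 10, 12}
R ∩ P' = {10}
(R ∩ P') ∪ Q = {2, 3, 4, 5, 8, 9, 10, 11, 12}
((P ∪ Q) Δ (Q Δ R)) \ ((R ∩ P') ∪ Q) = {6}
((R ∩ P') ∪ Q)' = {1, 6, 7}
Q ∩ P = {2, 5, 9, 11}
(Q ∩ P) Δ (Q Δ R) = {2, 3, 4, 8, 9, 12}
((R ∩ P') ∪ Q)' ∩ ((Q ∩ P) Δ (Q Δ R)) = {}
6 ∈ ((P ∪ Q) Δ (Q Δ R)) \ ((R ∩ P') ∪ Q) but 6 ∉ ((R ∩ P') ∪ Q)' ∩ ((Q ∩ P) Δ (Q Δ R)), so they differ.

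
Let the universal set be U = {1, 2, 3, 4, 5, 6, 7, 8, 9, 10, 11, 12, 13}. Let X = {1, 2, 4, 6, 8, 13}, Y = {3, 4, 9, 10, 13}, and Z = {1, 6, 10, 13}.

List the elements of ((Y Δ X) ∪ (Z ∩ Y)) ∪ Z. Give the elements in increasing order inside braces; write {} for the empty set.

{1, 2, 3, 6, 8, 9, 10, 13}

Y Δ X = {1, 2, 3, 6, 8, 9, 10}
Z ∩ Y = {10, 13}
(Y Δ X) ∪ (Z ∩ Y) = {1, 2, 3, 6, 8, 9, 10, 13}
((Y Δ X) ∪ (Z ∩ Y)) ∪ Z = {1, 2, 3, 6, 8, 9, 10, 13}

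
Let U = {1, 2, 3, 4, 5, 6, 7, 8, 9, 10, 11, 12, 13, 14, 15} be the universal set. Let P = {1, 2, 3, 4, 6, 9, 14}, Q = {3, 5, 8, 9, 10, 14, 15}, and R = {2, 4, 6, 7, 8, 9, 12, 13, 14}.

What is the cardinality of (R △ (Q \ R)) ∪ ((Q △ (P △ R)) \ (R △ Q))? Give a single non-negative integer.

Q \ R = {3, 5, 10, 15}
R △ (Q \ R) = {2, 3, 4, 5, 6, 7, 8, 9, 10, 12, 13, 14, 15}
P △ R = {1, 3, 7, 8, 12, 13}
Q △ (P △ R) = {1, 5, 7, 9, 10, 12, 13, 14, 15}
R △ Q = {2, 3, 4, 5, 6, 7, 10, 12, 13, 15}
(Q △ (P △ R)) \ (R △ Q) = {1, 9, 14}
(R △ (Q \ R)) ∪ ((Q △ (P △ R)) \ (R △ Q)) = {1, 2, 3, 4, 5, 6, 7, 8, 9, 10, 12, 13, 14, 15}
|(R △ (Q \ R)) ∪ ((Q △ (P △ R)) \ (R △ Q))| = 14

14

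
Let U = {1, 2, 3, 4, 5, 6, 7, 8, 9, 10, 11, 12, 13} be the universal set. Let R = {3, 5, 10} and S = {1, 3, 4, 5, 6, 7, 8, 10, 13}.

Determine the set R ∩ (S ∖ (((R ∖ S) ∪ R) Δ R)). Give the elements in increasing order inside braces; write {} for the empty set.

{3, 5, 10}

R ∖ S = {}
(R ∖ S) ∪ R = {3, 5, 10}
((R ∖ S) ∪ R) Δ R = {}
S ∖ (((R ∖ S) ∪ R) Δ R) = {1, 3, 4, 5, 6, 7, 8, 10, 13}
R ∩ (S ∖ (((R ∖ S) ∪ R) Δ R)) = {3, 5, 10}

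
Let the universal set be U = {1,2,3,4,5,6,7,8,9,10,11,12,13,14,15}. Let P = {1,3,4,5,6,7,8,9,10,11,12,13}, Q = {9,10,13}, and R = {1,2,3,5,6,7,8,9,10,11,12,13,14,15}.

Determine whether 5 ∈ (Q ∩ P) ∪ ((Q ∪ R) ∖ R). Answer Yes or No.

No

5 ∉ Q and 5 ∈ P, so 5 ∉ Q ∩ P
5 ∉ Q and 5 ∈ R, so 5 ∈ Q ∪ R
5 ∈ (Q ∪ R) and 5 ∈ R, so 5 ∉ (Q ∪ R) ∖ R
5 ∉ (Q ∩ P) and 5 ∉ ((Q ∪ R) ∖ R), so 5 ∉ (Q ∩ P) ∪ ((Q ∪ R) ∖ R)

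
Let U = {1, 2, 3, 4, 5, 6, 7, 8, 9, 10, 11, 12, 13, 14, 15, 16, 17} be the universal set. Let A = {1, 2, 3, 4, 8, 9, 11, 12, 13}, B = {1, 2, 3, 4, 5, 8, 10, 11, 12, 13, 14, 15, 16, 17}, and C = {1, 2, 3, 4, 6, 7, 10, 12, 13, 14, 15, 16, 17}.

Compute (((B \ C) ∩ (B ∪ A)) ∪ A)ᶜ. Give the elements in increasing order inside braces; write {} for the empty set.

{6, 7, 10, 14, 15, 16, 17}

B \ C = {5, 8, 11}
B ∪ A = {1, 2, 3, 4, 5, 8, 9, 10, 11, 12, 13, 14, 15, 16, 17}
(B \ C) ∩ (B ∪ A) = {5, 8, 11}
((B \ C) ∩ (B ∪ A)) ∪ A = {1, 2, 3, 4, 5, 8, 9, 11, 12, 13}
(((B \ C) ∩ (B ∪ A)) ∪ A)ᶜ = {6, 7, 10, 14, 15, 16, 17}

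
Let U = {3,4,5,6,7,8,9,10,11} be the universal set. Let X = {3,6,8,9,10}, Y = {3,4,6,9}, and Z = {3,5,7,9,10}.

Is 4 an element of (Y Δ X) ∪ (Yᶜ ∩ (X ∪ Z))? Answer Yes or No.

Yes

4 ∈ Y and 4 ∉ X, so 4 ∈ Y Δ X
4 ∈ Y, so 4 ∉ Yᶜ
4 ∉ X and 4 ∉ Z, so 4 ∉ X ∪ Z
4 ∉ Yᶜ and 4 ∉ (X ∪ Z), so 4 ∉ Yᶜ ∩ (X ∪ Z)
4 ∈ (Y Δ X) and 4 ∉ (Yᶜ ∩ (X ∪ Z)), so 4 ∈ (Y Δ X) ∪ (Yᶜ ∩ (X ∪ Z))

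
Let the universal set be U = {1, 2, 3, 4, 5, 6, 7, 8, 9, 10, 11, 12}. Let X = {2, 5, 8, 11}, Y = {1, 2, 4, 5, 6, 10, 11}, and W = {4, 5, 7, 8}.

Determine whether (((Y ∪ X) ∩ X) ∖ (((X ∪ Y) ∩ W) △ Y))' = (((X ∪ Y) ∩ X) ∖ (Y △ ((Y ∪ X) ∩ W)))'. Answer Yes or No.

Yes

Y ∪ X = {1, 2, 4, 5, 6, 8, 10, 11}
(Y ∪ X) ∩ X = {2, 5, 8, 11}
X ∪ Y = {1, 2, 4, 5, 6, 8, 10, 11}
(X ∪ Y) ∩ W = {4, 5, 8}
((X ∪ Y) ∩ W) △ Y = {1, 2, 6, 8, 10, 11}
((Y ∪ X) ∩ X) ∖ (((X ∪ Y) ∩ W) △ Y) = {5}
(((Y ∪ X) ∩ X) ∖ (((X ∪ Y) ∩ W) △ Y))' = {1, 2, 3, 4, 6, 7, 8, 9, 10, 11, 12}
(X ∪ Y) ∩ X = {2, 5, 8, 11}
(Y ∪ X) ∩ W = {4, 5, 8}
Y △ ((Y ∪ X) ∩ W) = {1, 2, 6, 8, 10, 11}
((X ∪ Y) ∩ X) ∖ (Y △ ((Y ∪ X) ∩ W)) = {5}
(((X ∪ Y) ∩ X) ∖ (Y △ ((Y ∪ X) ∩ W)))' = {1, 2, 3, 4, 6, 7, 8, 9, 10, 11, 12}
Both equal {1, 2, 3, 4, 6, 7, 8, 9, 10, 11, 12}, so (((Y ∪ X) ∩ X) ∖ (((X ∪ Y) ∩ W) △ Y))' = (((X ∪ Y) ∩ X) ∖ (Y △ ((Y ∪ X) ∩ W)))'.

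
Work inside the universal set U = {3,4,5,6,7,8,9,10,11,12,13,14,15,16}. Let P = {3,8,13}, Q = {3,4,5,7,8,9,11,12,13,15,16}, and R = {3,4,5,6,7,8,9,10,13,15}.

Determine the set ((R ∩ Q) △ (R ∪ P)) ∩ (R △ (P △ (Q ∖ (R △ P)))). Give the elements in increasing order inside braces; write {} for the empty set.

R ∩ Q = {3,4,5,7,8,9,13,15}
R ∪ P = {3,4,5,6,7,8,9,10,13,15}
(R ∩ Q) △ (R ∪ P) = {6,10}
R △ P = {4,5,6,7,9,10,15}
Q ∖ (R △ P) = {3,8,11,12,13,16}
P △ (Q ∖ (R △ P)) = {11,12,16}
R △ (P △ (Q ∖ (R △ P))) = {3,4,5,6,7,8,9,10,11,12,13,15,16}
((R ∩ Q) △ (R ∪ P)) ∩ (R △ (P △ (Q ∖ (R △ P)))) = {6,10}

{6,10}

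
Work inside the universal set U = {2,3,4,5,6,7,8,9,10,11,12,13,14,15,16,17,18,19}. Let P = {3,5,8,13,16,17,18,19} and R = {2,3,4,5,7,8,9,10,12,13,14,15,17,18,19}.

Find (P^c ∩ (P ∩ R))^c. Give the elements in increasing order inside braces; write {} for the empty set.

P^c = {2,4,6,7,9,10,11,12,14,15}
P ∩ R = {3,5,8,13,17,18,19}
P^c ∩ (P ∩ R) = {}
(P^c ∩ (P ∩ R))^c = {2,3,4,5,6,7,8,9,10,11,12,13,14,15,16,17,18,19}

{2,3,4,5,6,7,8,9,10,11,12,13,14,15,16,17,18,19}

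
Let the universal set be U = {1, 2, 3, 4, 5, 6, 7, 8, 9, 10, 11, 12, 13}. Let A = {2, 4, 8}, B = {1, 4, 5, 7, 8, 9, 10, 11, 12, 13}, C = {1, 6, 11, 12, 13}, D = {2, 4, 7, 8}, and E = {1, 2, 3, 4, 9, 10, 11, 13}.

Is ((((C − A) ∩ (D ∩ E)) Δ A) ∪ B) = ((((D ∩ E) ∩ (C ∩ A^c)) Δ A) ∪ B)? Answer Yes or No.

C − A = {1, 6, 11, 12, 13}
D ∩ E = {2, 4}
(C − A) ∩ (D ∩ E) = {}
((C − A) ∩ (D ∩ E)) Δ A = {2, 4, 8}
(((C − A) ∩ (D ∩ E)) Δ A) ∪ B = {1, 2, 4, 5, 7, 8, 9, 10, 11, 12, 13}
A^c = {1, 3, 5, 6, 7, 9, 10, 11, 12, 13}
C ∩ A^c = {1, 6, 11, 12, 13}
(D ∩ E) ∩ (C ∩ A^c) = {}
((D ∩ E) ∩ (C ∩ A^c)) Δ A = {2, 4, 8}
(((D ∩ E) ∩ (C ∩ A^c)) Δ A) ∪ B = {1, 2, 4, 5, 7, 8, 9, 10, 11, 12, 13}
Both equal {1, 2, 4, 5, 7, 8, 9, 10, 11, 12, 13}, so (((C − A) ∩ (D ∩ E)) Δ A) ∪ B = (((D ∩ E) ∩ (C ∩ A^c)) Δ A) ∪ B.

Yes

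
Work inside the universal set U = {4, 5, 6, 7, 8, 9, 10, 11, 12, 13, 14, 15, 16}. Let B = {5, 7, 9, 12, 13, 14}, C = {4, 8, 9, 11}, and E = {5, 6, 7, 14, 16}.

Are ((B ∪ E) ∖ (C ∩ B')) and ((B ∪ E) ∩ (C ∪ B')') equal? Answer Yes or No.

B ∪ E = {5, 6, 7, 9, 12, 13, 14, 16}
B' = {4, 6, 8, 10, 11, 15, 16}
C ∩ B' = {4, 8, 11}
(B ∪ E) ∖ (C ∩ B') = {5, 6, 7, 9, 12, 13, 14, 16}
C ∪ B' = {4, 6, 8, 9, 10, 11, 15, 16}
(C ∪ B')' = {5, 7, 12, 13, 14}
(B ∪ E) ∩ (C ∪ B')' = {5, 7, 12, 13, 14}
6 ∈ (B ∪ E) ∖ (C ∩ B') but 6 ∉ (B ∪ E) ∩ (C ∪ B')', so they differ.

No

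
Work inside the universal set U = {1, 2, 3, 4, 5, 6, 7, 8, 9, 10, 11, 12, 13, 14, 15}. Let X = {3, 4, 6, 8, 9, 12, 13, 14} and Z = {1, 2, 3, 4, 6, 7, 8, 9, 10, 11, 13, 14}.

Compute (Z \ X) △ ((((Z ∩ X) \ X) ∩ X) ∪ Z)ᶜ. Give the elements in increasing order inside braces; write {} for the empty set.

{1, 2, 5, 7, 10, 11, 12, 15}

Z \ X = {1, 2, 7, 10, 11}
Z ∩ X = {3, 4, 6, 8, 9, 13, 14}
(Z ∩ X) \ X = {}
((Z ∩ X) \ X) ∩ X = {}
(((Z ∩ X) \ X) ∩ X) ∪ Z = {1, 2, 3, 4, 6, 7, 8, 9, 10, 11, 13, 14}
((((Z ∩ X) \ X) ∩ X) ∪ Z)ᶜ = {5, 12, 15}
(Z \ X) △ ((((Z ∩ X) \ X) ∩ X) ∪ Z)ᶜ = {1, 2, 5, 7, 10, 11, 12, 15}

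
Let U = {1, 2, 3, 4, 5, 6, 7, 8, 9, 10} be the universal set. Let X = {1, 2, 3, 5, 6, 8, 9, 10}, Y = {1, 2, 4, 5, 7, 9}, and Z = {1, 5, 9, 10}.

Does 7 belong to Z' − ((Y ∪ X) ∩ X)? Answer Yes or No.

Yes

7 ∉ Z, so 7 ∈ Z'
7 ∈ Y and 7 ∉ X, so 7 ∈ Y ∪ X
7 ∈ (Y ∪ X) and 7 ∉ X, so 7 ∉ (Y ∪ X) ∩ X
7 ∈ Z' and 7 ∉ ((Y ∪ X) ∩ X), so 7 ∈ Z' − ((Y ∪ X) ∩ X)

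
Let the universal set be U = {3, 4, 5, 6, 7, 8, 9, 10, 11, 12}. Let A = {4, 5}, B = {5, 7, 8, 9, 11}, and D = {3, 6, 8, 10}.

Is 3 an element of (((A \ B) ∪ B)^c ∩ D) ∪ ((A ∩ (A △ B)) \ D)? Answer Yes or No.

3 ∉ A and 3 ∉ B, so 3 ∉ A \ B
3 ∉ (A \ B) and 3 ∉ B, so 3 ∉ (A \ B) ∪ B
3 ∈ ((A \ B) ∪ B)^c since 3 ∉ ((A \ B) ∪ B)
3 ∈ ((A \ B) ∪ B)^c and 3 ∈ D, so 3 ∈ ((A \ B) ∪ B)^c ∩ D
3 ∉ A and 3 ∉ B, so 3 ∉ A △ B
3 ∉ A and 3 ∉ (A △ B), so 3 ∉ A ∩ (A △ B)
3 ∉ (A ∩ (A △ B)) and 3 ∈ D, so 3 ∉ (A ∩ (A △ B)) \ D
3 ∈ (((A \ B) ∪ B)^c ∩ D) and 3 ∉ ((A ∩ (A △ B)) \ D), so 3 ∈ (((A \ B) ∪ B)^c ∩ D) ∪ ((A ∩ (A △ B)) \ D)

Yes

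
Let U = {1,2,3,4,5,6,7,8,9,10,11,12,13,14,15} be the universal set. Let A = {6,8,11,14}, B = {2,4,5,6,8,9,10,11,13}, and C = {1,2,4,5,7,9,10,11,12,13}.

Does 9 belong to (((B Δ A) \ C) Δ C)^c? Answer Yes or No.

No

9 ∈ B and 9 ∉ A, so 9 ∈ B Δ A
9 ∈ (B Δ A) and 9 ∈ C, so 9 ∉ (B Δ A) \ C
9 ∉ ((B Δ A) \ C) and 9 ∈ C, so 9 ∈ ((B Δ A) \ C) Δ C
9 ∉ (((B Δ A) \ C) Δ C)^c since 9 ∈ (((B Δ A) \ C) Δ C)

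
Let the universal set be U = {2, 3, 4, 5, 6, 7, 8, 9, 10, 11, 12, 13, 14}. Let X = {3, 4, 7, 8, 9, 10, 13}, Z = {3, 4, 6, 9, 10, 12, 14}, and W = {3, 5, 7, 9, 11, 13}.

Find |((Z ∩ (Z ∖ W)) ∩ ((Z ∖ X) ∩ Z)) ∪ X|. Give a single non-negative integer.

10

Z ∖ W = {4, 6, 10, 12, 14}
Z ∩ (Z ∖ W) = {4, 6, 10, 12, 14}
Z ∖ X = {6, 12, 14}
(Z ∖ X) ∩ Z = {6, 12, 14}
(Z ∩ (Z ∖ W)) ∩ ((Z ∖ X) ∩ Z) = {6, 12, 14}
((Z ∩ (Z ∖ W)) ∩ ((Z ∖ X) ∩ Z)) ∪ X = {3, 4, 6, 7, 8, 9, 10, 12, 13, 14}
|((Z ∩ (Z ∖ W)) ∩ ((Z ∖ X) ∩ Z)) ∪ X| = 10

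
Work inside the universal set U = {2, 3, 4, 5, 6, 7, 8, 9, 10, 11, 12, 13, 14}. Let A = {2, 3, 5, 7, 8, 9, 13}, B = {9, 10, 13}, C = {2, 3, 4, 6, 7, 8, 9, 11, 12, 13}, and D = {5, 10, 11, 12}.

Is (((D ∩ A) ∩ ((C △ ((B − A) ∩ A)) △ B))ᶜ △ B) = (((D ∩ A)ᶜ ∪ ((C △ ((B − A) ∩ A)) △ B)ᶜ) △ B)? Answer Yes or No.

Yes

D ∩ A = {5}
B − A = {10}
(B − A) ∩ A = {}
C △ ((B − A) ∩ A) = {2, 3, 4, 6, 7, 8, 9, 11, 12, 13}
(C △ ((B − A) ∩ A)) △ B = {2, 3, 4, 6, 7, 8, 10, 11, 12}
(D ∩ A) ∩ ((C △ ((B − A) ∩ A)) △ B) = {}
((D ∩ A) ∩ ((C △ ((B − A) ∩ A)) △ B))ᶜ = {2, 3, 4, 5, 6, 7, 8, 9, 10, 11, 12, 13, 14}
((D ∩ A) ∩ ((C △ ((B − A) ∩ A)) △ B))ᶜ △ B = {2, 3, 4, 5, 6, 7, 8, 11, 12, 14}
(D ∩ A)ᶜ = {2, 3, 4, 6, 7, 8, 9, 10, 11, 12, 13, 14}
((C △ ((B − A) ∩ A)) △ B)ᶜ = {5, 9, 13, 14}
(D ∩ A)ᶜ ∪ ((C △ ((B − A) ∩ A)) △ B)ᶜ = {2, 3, 4, 5, 6, 7, 8, 9, 10, 11, 12, 13, 14}
((D ∩ A)ᶜ ∪ ((C △ ((B − A) ∩ A)) △ B)ᶜ) △ B = {2, 3, 4, 5, 6, 7, 8, 11, 12, 14}
Both equal {2, 3, 4, 5, 6, 7, 8, 11, 12, 14}, so ((D ∩ A) ∩ ((C △ ((B − A) ∩ A)) △ B))ᶜ △ B = ((D ∩ A)ᶜ ∪ ((C △ ((B − A) ∩ A)) △ B)ᶜ) △ B.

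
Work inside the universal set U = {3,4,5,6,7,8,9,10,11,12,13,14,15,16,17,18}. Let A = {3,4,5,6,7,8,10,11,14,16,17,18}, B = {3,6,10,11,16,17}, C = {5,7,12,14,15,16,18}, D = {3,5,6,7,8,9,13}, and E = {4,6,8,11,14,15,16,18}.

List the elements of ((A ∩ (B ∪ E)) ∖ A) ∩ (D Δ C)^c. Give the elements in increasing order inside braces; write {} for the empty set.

B ∪ E = {3,4,6,8,10,11,14,15,16,17,18}
A ∩ (B ∪ E) = {3,4,6,8,10,11,14,16,17,18}
(A ∩ (B ∪ E)) ∖ A = {}
D Δ C = {3,6,8,9,12,13,14,15,16,18}
(D Δ C)^c = {4,5,7,10,11,17}
((A ∩ (B ∪ E)) ∖ A) ∩ (D Δ C)^c = {}

{}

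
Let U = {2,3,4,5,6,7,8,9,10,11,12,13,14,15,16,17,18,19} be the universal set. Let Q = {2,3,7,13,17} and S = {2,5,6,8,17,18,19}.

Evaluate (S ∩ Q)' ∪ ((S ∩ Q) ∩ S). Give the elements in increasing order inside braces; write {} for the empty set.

S ∩ Q = {2,17}
(S ∩ Q)' = {3,4,5,6,7,8,9,10,11,12,13,14,15,16,18,19}
(S ∩ Q) ∩ S = {2,17}
(S ∩ Q)' ∪ ((S ∩ Q) ∩ S) = {2,3,4,5,6,7,8,9,10,11,12,13,14,15,16,17,18,19}

{2,3,4,5,6,7,8,9,10,11,12,13,14,15,16,17,18,19}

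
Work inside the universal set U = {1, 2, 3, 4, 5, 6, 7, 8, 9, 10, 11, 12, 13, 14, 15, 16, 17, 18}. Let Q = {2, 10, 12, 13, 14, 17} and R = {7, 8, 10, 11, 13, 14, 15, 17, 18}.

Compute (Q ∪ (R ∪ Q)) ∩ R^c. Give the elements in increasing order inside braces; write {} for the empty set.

{2, 12}

R ∪ Q = {2, 7, 8, 10, 11, 12, 13, 14, 15, 17, 18}
Q ∪ (R ∪ Q) = {2, 7, 8, 10, 11, 12, 13, 14, 15, 17, 18}
R^c = {1, 2, 3, 4, 5, 6, 9, 12, 16}
(Q ∪ (R ∪ Q)) ∩ R^c = {2, 12}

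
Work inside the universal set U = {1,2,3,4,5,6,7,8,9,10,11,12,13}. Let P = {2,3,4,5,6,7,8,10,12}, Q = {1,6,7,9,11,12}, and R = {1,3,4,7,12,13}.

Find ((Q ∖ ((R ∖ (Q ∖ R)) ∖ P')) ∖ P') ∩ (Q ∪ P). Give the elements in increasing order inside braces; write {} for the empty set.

{6}

Q ∖ R = {6,9,11}
R ∖ (Q ∖ R) = {1,3,4,7,12,13}
P' = {1,9,11,13}
(R ∖ (Q ∖ R)) ∖ P' = {3,4,7,12}
Q ∖ ((R ∖ (Q ∖ R)) ∖ P') = {1,6,9,11}
(Q ∖ ((R ∖ (Q ∖ R)) ∖ P')) ∖ P' = {6}
Q ∪ P = {1,2,3,4,5,6,7,8,9,10,11,12}
((Q ∖ ((R ∖ (Q ∖ R)) ∖ P')) ∖ P') ∩ (Q ∪ P) = {6}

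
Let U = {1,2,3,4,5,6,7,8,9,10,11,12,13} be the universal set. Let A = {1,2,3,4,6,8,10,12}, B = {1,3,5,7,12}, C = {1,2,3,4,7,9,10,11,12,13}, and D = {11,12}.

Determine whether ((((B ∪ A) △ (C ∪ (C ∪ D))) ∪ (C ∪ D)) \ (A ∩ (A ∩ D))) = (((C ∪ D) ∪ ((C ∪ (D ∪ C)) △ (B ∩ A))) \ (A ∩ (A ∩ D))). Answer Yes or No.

No

B ∪ A = {1,2,3,4,5,6,7,8,10,12}
C ∪ D = {1,2,3,4,7,9,10,11,12,13}
C ∪ (C ∪ D) = {1,2,3,4,7,9,10,11,12,13}
(B ∪ A) △ (C ∪ (C ∪ D)) = {5,6,8,9,11,13}
((B ∪ A) △ (C ∪ (C ∪ D))) ∪ (C ∪ D) = {1,2,3,4,5,6,7,8,9,10,11,12,13}
A ∩ D = {12}
A ∩ (A ∩ D) = {12}
(((B ∪ A) △ (C ∪ (C ∪ D))) ∪ (C ∪ D)) \ (A ∩ (A ∩ D)) = {1,2,3,4,5,6,7,8,9,10,11,13}
D ∪ C = {1,2,3,4,7,9,10,11,12,13}
C ∪ (D ∪ C) = {1,2,3,4,7,9,10,11,12,13}
B ∩ A = {1,3,12}
(C ∪ (D ∪ C)) △ (B ∩ A) = {2,4,7,9,10,11,13}
(C ∪ D) ∪ ((C ∪ (D ∪ C)) △ (B ∩ A)) = {1,2,3,4,7,9,10,11,12,13}
((C ∪ D) ∪ ((C ∪ (D ∪ C)) △ (B ∩ A))) \ (A ∩ (A ∩ D)) = {1,2,3,4,7,9,10,11,13}
5 ∈ (((B ∪ A) △ (C ∪ (C ∪ D))) ∪ (C ∪ D)) \ (A ∩ (A ∩ D)) but 5 ∉ ((C ∪ D) ∪ ((C ∪ (D ∪ C)) △ (B ∩ A))) \ (A ∩ (A ∩ D)), so they differ.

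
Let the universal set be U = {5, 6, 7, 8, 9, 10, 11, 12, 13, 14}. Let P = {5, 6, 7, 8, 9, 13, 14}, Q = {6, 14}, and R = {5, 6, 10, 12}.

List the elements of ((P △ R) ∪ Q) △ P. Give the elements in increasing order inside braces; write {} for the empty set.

P △ R = {7, 8, 9, 10, 12, 13, 14}
(P △ R) ∪ Q = {6, 7, 8, 9, 10, 12, 13, 14}
((P △ R) ∪ Q) △ P = {5, 10, 12}

{5, 10, 12}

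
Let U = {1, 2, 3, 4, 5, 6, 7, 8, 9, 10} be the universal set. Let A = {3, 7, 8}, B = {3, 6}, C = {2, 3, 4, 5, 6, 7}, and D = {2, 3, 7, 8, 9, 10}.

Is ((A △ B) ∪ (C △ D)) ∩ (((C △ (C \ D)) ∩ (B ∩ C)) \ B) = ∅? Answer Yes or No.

A △ B = {6, 7, 8}
C △ D = {4, 5, 6, 8, 9, 10}
(A △ B) ∪ (C △ D) = {4, 5, 6, 7, 8, 9, 10}
C \ D = {4, 5, 6}
C △ (C \ D) = {2, 3, 7}
B ∩ C = {3, 6}
(C △ (C \ D)) ∩ (B ∩ C) = {3}
((C △ (C \ D)) ∩ (B ∩ C)) \ B = {}
{4, 5, 6, 7, 8, 9, 10} and {} share no elements.

Yes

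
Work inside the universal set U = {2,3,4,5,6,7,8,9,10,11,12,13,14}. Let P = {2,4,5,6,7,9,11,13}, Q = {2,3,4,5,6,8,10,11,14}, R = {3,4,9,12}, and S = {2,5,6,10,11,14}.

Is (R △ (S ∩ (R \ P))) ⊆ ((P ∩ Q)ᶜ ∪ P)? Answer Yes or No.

Yes

R \ P = {3,12}
S ∩ (R \ P) = {}
R △ (S ∩ (R \ P)) = {3,4,9,12}
P ∩ Q = {2,4,5,6,11}
(P ∩ Q)ᶜ = {3,7,8,9,10,12,13,14}
(P ∩ Q)ᶜ ∪ P = {2,3,4,5,6,7,8,9,10,11,12,13,14}
Every element of {3,4,9,12} is in {2,3,4,5,6,7,8,9,10,11,12,13,14}, so R △ (S ∩ (R \ P)) ⊆ (P ∩ Q)ᶜ ∪ P.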